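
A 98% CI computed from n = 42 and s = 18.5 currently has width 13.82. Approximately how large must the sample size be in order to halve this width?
n ≈ 168

CI width ∝ 1/√n
To reduce width by factor 2, need √n to grow by 2 → need 2² = 4 times as many samples.

Current: n = 42, width = 13.82
New: n = 168, width ≈ 6.71

Width reduced by factor of 13.82/6.71 = 2.06.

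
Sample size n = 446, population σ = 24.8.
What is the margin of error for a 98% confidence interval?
Margin of error = 2.73

Margin of error = z* · σ/√n
= 2.326 · 24.8/√446
= 2.326 · 24.8/21.1187
= 2.73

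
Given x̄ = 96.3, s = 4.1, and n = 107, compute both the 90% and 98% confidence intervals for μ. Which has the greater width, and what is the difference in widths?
98% CI is wider by 0.55

df = 106
90% CI: t* = 1.659, (95.64, 96.96), width = 2 · t* · s/√n = 1.32
98% CI: t* = 2.362, (95.36, 97.24), width = 2 · t* · s/√n = 1.87

The 98% CI is wider by 1.87 - 1.32 = 0.55.
Higher confidence requires a wider interval.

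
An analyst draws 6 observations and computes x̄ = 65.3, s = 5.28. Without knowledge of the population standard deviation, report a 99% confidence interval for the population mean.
(56.61, 73.99)

t-interval (σ unknown):
df = n - 1 = 5
t* = 4.032 for 99% confidence

Margin of error = t* · s/√n = 4.032 · 5.28/√6 = 8.69

CI: (56.61, 73.99)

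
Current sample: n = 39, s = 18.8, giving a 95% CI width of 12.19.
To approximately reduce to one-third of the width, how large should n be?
n ≈ 351

CI width ∝ 1/√n
To reduce width by factor 3, need √n to grow by 3 → need 3² = 9 times as many samples.

Current: n = 39, width = 12.19
New: n = 351, width ≈ 3.95

Width reduced by factor of 12.19/3.95 = 3.09.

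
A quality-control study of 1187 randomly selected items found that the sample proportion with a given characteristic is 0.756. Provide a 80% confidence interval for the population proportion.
(0.740, 0.772)

Proportion CI:
SE = √(p̂(1-p̂)/n) = √(0.756 · 0.244 / 1187) = 0.01247

z* = 1.282
Margin = z* · SE = 1.282 · 0.01247 = 0.0160

CI: 0.756 ± 0.0160 = (0.740, 0.772)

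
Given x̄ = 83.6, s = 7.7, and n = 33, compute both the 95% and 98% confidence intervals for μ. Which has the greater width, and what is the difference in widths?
98% CI is wider by 1.11

df = 32
95% CI: t* = 2.037, (80.87, 86.33), width = 2 · t* · s/√n = 5.46
98% CI: t* = 2.449, (80.32, 86.88), width = 2 · t* · s/√n = 6.57

The 98% CI is wider by 6.57 - 5.46 = 1.11.
Higher confidence requires a wider interval.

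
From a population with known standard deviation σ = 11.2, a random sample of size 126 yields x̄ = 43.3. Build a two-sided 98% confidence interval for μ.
(40.98, 45.62)

z-interval (σ known):
z* = 2.326 for 98% confidence

Margin of error = z* · σ/√n = 2.326 · 11.2/√126 = 2.32

CI: (43.3 - 2.32, 43.3 + 2.32) = (40.98, 45.62)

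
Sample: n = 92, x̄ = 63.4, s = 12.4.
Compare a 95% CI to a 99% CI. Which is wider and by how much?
99% CI is wider by 1.67

df = 91
95% CI: t* = 1.986, (60.83, 65.97), width = 2 · t* · s/√n = 5.13
99% CI: t* = 2.631, (60.00, 66.80), width = 2 · t* · s/√n = 6.80

The 99% CI is wider by 6.80 - 5.13 = 1.67.
Higher confidence requires a wider interval.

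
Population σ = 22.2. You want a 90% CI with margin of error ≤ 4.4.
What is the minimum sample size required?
n ≥ 69

For margin E ≤ 4.4:
n ≥ (z* · σ / E)²
n ≥ (1.645 · 22.2 / 4.4)²
n ≥ 68.89

Minimum n = 69 (rounding up)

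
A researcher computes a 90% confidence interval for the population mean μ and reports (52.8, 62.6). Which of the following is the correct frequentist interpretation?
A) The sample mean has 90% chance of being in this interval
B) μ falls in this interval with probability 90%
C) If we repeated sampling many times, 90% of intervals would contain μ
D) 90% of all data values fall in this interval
C

A) Wrong — x̄ is observed and sits in the interval by construction.
B) Wrong — μ is fixed; the randomness lives in the interval, not in μ.
C) Correct — this is the frequentist long-run coverage interpretation.
D) Wrong — a CI is about the parameter μ, not individual data values.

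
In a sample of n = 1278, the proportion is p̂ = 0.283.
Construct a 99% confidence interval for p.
(0.251, 0.315)

Proportion CI:
SE = √(p̂(1-p̂)/n) = √(0.283 · 0.717 / 1278) = 0.01260

z* = 2.576
Margin = z* · SE = 2.576 · 0.01260 = 0.0325

CI: 0.283 ± 0.0325 = (0.251, 0.315)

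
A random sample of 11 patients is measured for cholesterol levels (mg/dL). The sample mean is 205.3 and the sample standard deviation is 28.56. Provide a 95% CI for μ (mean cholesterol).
(186.11, 224.49)

t-interval (σ unknown):
df = n - 1 = 10
t* = 2.228 for 95% confidence

Margin of error = t* · s/√n = 2.228 · 28.56/√11 = 19.19

CI: (186.11, 224.49)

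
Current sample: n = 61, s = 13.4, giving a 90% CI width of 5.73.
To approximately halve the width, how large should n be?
n ≈ 244

CI width ∝ 1/√n
To reduce width by factor 2, need √n to grow by 2 → need 2² = 4 times as many samples.

Current: n = 61, width = 5.73
New: n = 244, width ≈ 2.83

Width reduced by factor of 5.73/2.83 = 2.02.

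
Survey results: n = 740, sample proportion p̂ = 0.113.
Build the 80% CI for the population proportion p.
(0.098, 0.128)

Proportion CI:
SE = √(p̂(1-p̂)/n) = √(0.113 · 0.887 / 740) = 0.01164

z* = 1.282
Margin = z* · SE = 1.282 · 0.01164 = 0.0149

CI: 0.113 ± 0.0149 = (0.098, 0.128)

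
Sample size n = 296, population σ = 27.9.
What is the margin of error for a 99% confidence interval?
Margin of error = 4.18

Margin of error = z* · σ/√n
= 2.576 · 27.9/√296
= 2.576 · 27.9/17.2047
= 4.18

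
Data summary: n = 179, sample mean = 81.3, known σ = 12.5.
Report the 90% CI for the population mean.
(79.76, 82.84)

z-interval (σ known):
z* = 1.645 for 90% confidence

Margin of error = z* · σ/√n = 1.645 · 12.5/√179 = 1.54

CI: (81.3 - 1.54, 81.3 + 1.54) = (79.76, 82.84)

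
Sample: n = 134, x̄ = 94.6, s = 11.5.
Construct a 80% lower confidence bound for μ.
μ ≥ 93.76

Lower bound (one-sided):
t* = 0.844 (one-sided for 80%)
Lower bound = x̄ - t* · s/√n = 94.6 - 0.844 · 11.5/√134 = 93.76

We are 80% confident that μ ≥ 93.76.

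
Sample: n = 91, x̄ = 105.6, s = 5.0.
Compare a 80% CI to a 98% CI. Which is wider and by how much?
98% CI is wider by 1.13

df = 90
80% CI: t* = 1.291, (104.92, 106.28), width = 2 · t* · s/√n = 1.35
98% CI: t* = 2.368, (104.36, 106.84), width = 2 · t* · s/√n = 2.48

The 98% CI is wider by 2.48 - 1.35 = 1.13.
Higher confidence requires a wider interval.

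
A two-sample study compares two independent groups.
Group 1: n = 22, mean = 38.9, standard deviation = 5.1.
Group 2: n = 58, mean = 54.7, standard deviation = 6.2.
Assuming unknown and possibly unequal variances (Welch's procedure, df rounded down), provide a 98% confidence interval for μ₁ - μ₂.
(-19.08, -12.52)

Difference: x̄₁ - x̄₂ = -15.80
SE = √(s₁²/n₁ + s₂²/n₂) = √(5.1²/22 + 6.2²/58) = 1.3583
df = 45.84 → 45 (Welch–Satterthwaite, rounded down)
t* = 2.412

CI: -15.80 ± 2.412 · 1.3583 = -15.80 ± 3.28 = (-19.08, -12.52)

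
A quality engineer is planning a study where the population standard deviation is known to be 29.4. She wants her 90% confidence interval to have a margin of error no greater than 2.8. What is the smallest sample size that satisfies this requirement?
n ≥ 299

For margin E ≤ 2.8:
n ≥ (z* · σ / E)²
n ≥ (1.645 · 29.4 / 2.8)²
n ≥ 298.34

Minimum n = 299 (rounding up)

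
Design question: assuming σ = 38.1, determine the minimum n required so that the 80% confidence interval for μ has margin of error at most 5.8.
n ≥ 71

For margin E ≤ 5.8:
n ≥ (z* · σ / E)²
n ≥ (1.282 · 38.1 / 5.8)²
n ≥ 70.92

Minimum n = 71 (rounding up)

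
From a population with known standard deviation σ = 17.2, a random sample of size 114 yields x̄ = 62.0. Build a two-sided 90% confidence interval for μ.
(59.35, 64.65)

z-interval (σ known):
z* = 1.645 for 90% confidence

Margin of error = z* · σ/√n = 1.645 · 17.2/√114 = 2.65

CI: (62.0 - 2.65, 62.0 + 2.65) = (59.35, 64.65)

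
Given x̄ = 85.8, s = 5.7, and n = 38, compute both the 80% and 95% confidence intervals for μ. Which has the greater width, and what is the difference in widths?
95% CI is wider by 1.34

df = 37
80% CI: t* = 1.305, (84.59, 87.01), width = 2 · t* · s/√n = 2.41
95% CI: t* = 2.026, (83.93, 87.67), width = 2 · t* · s/√n = 3.75

The 95% CI is wider by 3.75 - 2.41 = 1.34.
Higher confidence requires a wider interval.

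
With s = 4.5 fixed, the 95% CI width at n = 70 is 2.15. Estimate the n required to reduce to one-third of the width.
n ≈ 630

CI width ∝ 1/√n
To reduce width by factor 3, need √n to grow by 3 → need 3² = 9 times as many samples.

Current: n = 70, width = 2.15
New: n = 630, width ≈ 0.70

Width reduced by factor of 2.15/0.70 = 3.07.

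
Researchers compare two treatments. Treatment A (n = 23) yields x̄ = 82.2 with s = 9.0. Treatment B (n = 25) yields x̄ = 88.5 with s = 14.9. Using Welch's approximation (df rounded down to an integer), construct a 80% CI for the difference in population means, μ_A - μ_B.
(-10.89, -1.71)

Difference: x̄₁ - x̄₂ = -6.30
SE = √(s₁²/n₁ + s₂²/n₂) = √(9.0²/23 + 14.9²/25) = 3.5217
df = 39.96 → 39 (Welch–Satterthwaite, rounded down)
t* = 1.304

CI: -6.30 ± 1.304 · 3.5217 = -6.30 ± 4.59 = (-10.89, -1.71)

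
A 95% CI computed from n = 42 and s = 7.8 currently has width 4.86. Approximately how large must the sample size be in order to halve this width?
n ≈ 168

CI width ∝ 1/√n
To reduce width by factor 2, need √n to grow by 2 → need 2² = 4 times as many samples.

Current: n = 42, width = 4.86
New: n = 168, width ≈ 2.38

Width reduced by factor of 4.86/2.38 = 2.04.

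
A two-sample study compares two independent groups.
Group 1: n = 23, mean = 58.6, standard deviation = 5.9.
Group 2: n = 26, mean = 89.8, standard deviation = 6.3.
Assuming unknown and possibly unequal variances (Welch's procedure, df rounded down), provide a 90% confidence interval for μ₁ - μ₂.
(-34.13, -28.27)

Difference: x̄₁ - x̄₂ = -31.20
SE = √(s₁²/n₁ + s₂²/n₂) = √(5.9²/23 + 6.3²/26) = 1.7436
df = 46.83 → 46 (Welch–Satterthwaite, rounded down)
t* = 1.679

CI: -31.20 ± 1.679 · 1.7436 = -31.20 ± 2.93 = (-34.13, -28.27)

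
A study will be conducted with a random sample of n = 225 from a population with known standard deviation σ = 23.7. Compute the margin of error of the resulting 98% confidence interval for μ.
Margin of error = 3.68

Margin of error = z* · σ/√n
= 2.326 · 23.7/√225
= 2.326 · 23.7/15.0000
= 3.68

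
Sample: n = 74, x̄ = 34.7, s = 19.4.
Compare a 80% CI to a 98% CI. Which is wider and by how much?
98% CI is wider by 4.90

df = 73
80% CI: t* = 1.293, (31.78, 37.62), width = 2 · t* · s/√n = 5.83
98% CI: t* = 2.379, (29.33, 40.07), width = 2 · t* · s/√n = 10.73

The 98% CI is wider by 10.73 - 5.83 = 4.90.
Higher confidence requires a wider interval.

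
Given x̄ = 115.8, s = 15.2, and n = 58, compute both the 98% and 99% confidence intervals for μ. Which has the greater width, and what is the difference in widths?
99% CI is wider by 1.08

df = 57
98% CI: t* = 2.394, (111.02, 120.58), width = 2 · t* · s/√n = 9.56
99% CI: t* = 2.665, (110.48, 121.12), width = 2 · t* · s/√n = 10.64

The 99% CI is wider by 10.64 - 9.56 = 1.08.
Higher confidence requires a wider interval.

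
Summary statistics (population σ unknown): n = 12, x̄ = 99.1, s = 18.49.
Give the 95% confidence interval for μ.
(87.35, 110.85)

t-interval (σ unknown):
df = n - 1 = 11
t* = 2.201 for 95% confidence

Margin of error = t* · s/√n = 2.201 · 18.49/√12 = 11.75

CI: (87.35, 110.85)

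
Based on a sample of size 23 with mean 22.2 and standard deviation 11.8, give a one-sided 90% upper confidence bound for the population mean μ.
μ ≤ 25.45

Upper bound (one-sided):
t* = 1.321 (one-sided for 90%)
Upper bound = x̄ + t* · s/√n = 22.2 + 1.321 · 11.8/√23 = 25.45

We are 90% confident that μ ≤ 25.45.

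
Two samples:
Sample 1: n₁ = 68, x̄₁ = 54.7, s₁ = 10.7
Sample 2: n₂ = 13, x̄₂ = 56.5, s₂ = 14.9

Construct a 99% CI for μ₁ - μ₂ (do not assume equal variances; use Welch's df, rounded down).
(-14.69, 11.09)

Difference: x̄₁ - x̄₂ = -1.80
SE = √(s₁²/n₁ + s₂²/n₂) = √(10.7²/68 + 14.9²/13) = 4.3314
df = 14.46 → 14 (Welch–Satterthwaite, rounded down)
t* = 2.977

CI: -1.80 ± 2.977 · 4.3314 = -1.80 ± 12.89 = (-14.69, 11.09)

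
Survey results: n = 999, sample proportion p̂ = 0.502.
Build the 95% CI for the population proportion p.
(0.471, 0.533)

Proportion CI:
SE = √(p̂(1-p̂)/n) = √(0.502 · 0.498 / 999) = 0.01582

z* = 1.960
Margin = z* · SE = 1.960 · 0.01582 = 0.0310

CI: 0.502 ± 0.0310 = (0.471, 0.533)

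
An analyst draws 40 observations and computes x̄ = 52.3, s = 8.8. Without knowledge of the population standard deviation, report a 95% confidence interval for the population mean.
(49.49, 55.11)

t-interval (σ unknown):
df = n - 1 = 39
t* = 2.023 for 95% confidence

Margin of error = t* · s/√n = 2.023 · 8.8/√40 = 2.81

CI: (49.49, 55.11)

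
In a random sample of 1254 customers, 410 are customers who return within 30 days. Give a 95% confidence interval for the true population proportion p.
(0.301, 0.353)

Proportion CI:
p̂ = 410/1254 = 0.32695
SE = √(p̂(1-p̂)/n) = √(0.32695 · 0.67305 / 1254) = 0.01325

z* = 1.960
Margin = z* · SE = 1.960 · 0.01325 = 0.0260

CI: 0.32695 ± 0.0260 = (0.301, 0.353)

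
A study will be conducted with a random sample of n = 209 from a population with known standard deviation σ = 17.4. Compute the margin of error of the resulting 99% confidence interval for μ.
Margin of error = 3.10

Margin of error = z* · σ/√n
= 2.576 · 17.4/√209
= 2.576 · 17.4/14.4568
= 3.10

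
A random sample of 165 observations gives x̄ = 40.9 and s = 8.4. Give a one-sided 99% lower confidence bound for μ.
μ ≥ 39.36

Lower bound (one-sided):
t* = 2.349 (one-sided for 99%)
Lower bound = x̄ - t* · s/√n = 40.9 - 2.349 · 8.4/√165 = 39.36

We are 99% confident that μ ≥ 39.36.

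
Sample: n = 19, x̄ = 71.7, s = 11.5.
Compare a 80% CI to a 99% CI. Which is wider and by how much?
99% CI is wider by 8.17

df = 18
80% CI: t* = 1.330, (68.19, 75.21), width = 2 · t* · s/√n = 7.02
99% CI: t* = 2.878, (64.11, 79.29), width = 2 · t* · s/√n = 15.19

The 99% CI is wider by 15.19 - 7.02 = 8.17.
Higher confidence requires a wider interval.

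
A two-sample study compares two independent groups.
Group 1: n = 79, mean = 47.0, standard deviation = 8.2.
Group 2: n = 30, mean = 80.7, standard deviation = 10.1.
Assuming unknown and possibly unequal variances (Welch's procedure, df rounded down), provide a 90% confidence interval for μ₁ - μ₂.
(-37.16, -30.24)

Difference: x̄₁ - x̄₂ = -33.70
SE = √(s₁²/n₁ + s₂²/n₂) = √(8.2²/79 + 10.1²/30) = 2.0619
df = 44.30 → 44 (Welch–Satterthwaite, rounded down)
t* = 1.680

CI: -33.70 ± 1.680 · 2.0619 = -33.70 ± 3.46 = (-37.16, -30.24)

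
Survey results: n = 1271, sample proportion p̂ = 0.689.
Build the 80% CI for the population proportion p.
(0.672, 0.706)

Proportion CI:
SE = √(p̂(1-p̂)/n) = √(0.689 · 0.311 / 1271) = 0.01298

z* = 1.282
Margin = z* · SE = 1.282 · 0.01298 = 0.0166

CI: 0.689 ± 0.0166 = (0.672, 0.706)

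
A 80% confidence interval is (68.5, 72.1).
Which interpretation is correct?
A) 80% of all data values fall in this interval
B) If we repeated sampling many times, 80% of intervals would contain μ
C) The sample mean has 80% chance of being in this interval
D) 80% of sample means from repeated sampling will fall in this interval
B

A) Wrong — a CI is about the parameter μ, not individual data values.
B) Correct — this is the frequentist long-run coverage interpretation.
C) Wrong — x̄ is observed and sits in the interval by construction.
D) Wrong — coverage applies to intervals containing μ, not to future x̄ values.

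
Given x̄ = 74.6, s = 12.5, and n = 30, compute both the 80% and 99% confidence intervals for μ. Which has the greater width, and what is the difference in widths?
99% CI is wider by 6.60

df = 29
80% CI: t* = 1.311, (71.61, 77.59), width = 2 · t* · s/√n = 5.98
99% CI: t* = 2.756, (68.31, 80.89), width = 2 · t* · s/√n = 12.58

The 99% CI is wider by 12.58 - 5.98 = 6.60.
Higher confidence requires a wider interval.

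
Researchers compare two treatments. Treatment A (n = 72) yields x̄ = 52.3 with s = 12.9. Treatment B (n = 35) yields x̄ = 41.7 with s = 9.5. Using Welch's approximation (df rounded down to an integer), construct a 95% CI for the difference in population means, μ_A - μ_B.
(6.21, 14.99)

Difference: x̄₁ - x̄₂ = 10.60
SE = √(s₁²/n₁ + s₂²/n₂) = √(12.9²/72 + 9.5²/35) = 2.2113
df = 88.30 → 88 (Welch–Satterthwaite, rounded down)
t* = 1.987

CI: 10.60 ± 1.987 · 2.2113 = 10.60 ± 4.39 = (6.21, 14.99)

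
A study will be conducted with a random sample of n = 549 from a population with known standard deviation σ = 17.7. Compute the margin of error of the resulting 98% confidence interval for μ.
Margin of error = 1.76

Margin of error = z* · σ/√n
= 2.326 · 17.7/√549
= 2.326 · 17.7/23.4307
= 1.76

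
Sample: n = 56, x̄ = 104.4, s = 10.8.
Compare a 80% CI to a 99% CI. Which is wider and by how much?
99% CI is wider by 3.96

df = 55
80% CI: t* = 1.297, (102.53, 106.27), width = 2 · t* · s/√n = 3.74
99% CI: t* = 2.668, (100.55, 108.25), width = 2 · t* · s/√n = 7.70

The 99% CI is wider by 7.70 - 3.74 = 3.96.
Higher confidence requires a wider interval.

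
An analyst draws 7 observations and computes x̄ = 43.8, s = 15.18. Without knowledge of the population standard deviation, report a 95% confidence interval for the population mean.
(29.76, 57.84)

t-interval (σ unknown):
df = n - 1 = 6
t* = 2.447 for 95% confidence

Margin of error = t* · s/√n = 2.447 · 15.18/√7 = 14.04

CI: (29.76, 57.84)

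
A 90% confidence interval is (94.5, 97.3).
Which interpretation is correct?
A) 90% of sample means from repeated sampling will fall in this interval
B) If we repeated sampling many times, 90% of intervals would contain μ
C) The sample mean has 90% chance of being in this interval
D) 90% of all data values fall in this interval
B

A) Wrong — coverage applies to intervals containing μ, not to future x̄ values.
B) Correct — this is the frequentist long-run coverage interpretation.
C) Wrong — x̄ is observed and sits in the interval by construction.
D) Wrong — a CI is about the parameter μ, not individual data values.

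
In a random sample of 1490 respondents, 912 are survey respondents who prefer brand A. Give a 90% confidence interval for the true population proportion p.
(0.591, 0.633)

Proportion CI:
p̂ = 912/1490 = 0.61208
SE = √(p̂(1-p̂)/n) = √(0.61208 · 0.38792 / 1490) = 0.01262

z* = 1.645
Margin = z* · SE = 1.645 · 0.01262 = 0.0208

CI: 0.61208 ± 0.0208 = (0.591, 0.633)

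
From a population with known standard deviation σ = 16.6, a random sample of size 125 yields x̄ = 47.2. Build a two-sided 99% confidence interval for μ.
(43.38, 51.02)

z-interval (σ known):
z* = 2.576 for 99% confidence

Margin of error = z* · σ/√n = 2.576 · 16.6/√125 = 3.82

CI: (47.2 - 3.82, 47.2 + 3.82) = (43.38, 51.02)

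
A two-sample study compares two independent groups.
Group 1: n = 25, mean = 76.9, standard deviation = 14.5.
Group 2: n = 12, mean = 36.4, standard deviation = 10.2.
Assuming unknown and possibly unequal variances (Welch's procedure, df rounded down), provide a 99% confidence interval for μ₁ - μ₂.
(29.11, 51.89)

Difference: x̄₁ - x̄₂ = 40.50
SE = √(s₁²/n₁ + s₂²/n₂) = √(14.5²/25 + 10.2²/12) = 4.1328
df = 29.83 → 29 (Welch–Satterthwaite, rounded down)
t* = 2.756

CI: 40.50 ± 2.756 · 4.1328 = 40.50 ± 11.39 = (29.11, 51.89)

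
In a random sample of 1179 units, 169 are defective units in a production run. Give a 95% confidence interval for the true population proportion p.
(0.123, 0.163)

Proportion CI:
p̂ = 169/1179 = 0.14334
SE = √(p̂(1-p̂)/n) = √(0.14334 · 0.85666 / 1179) = 0.01021

z* = 1.960
Margin = z* · SE = 1.960 · 0.01021 = 0.0200

CI: 0.14334 ± 0.0200 = (0.123, 0.163)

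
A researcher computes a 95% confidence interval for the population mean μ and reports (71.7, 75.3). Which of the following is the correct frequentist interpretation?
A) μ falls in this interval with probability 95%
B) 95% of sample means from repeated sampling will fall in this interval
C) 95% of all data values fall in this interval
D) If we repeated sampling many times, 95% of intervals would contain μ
D

A) Wrong — μ is fixed; the randomness lives in the interval, not in μ.
B) Wrong — coverage applies to intervals containing μ, not to future x̄ values.
C) Wrong — a CI is about the parameter μ, not individual data values.
D) Correct — this is the frequentist long-run coverage interpretation.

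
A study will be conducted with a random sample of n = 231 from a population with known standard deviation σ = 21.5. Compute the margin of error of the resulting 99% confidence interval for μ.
Margin of error = 3.64

Margin of error = z* · σ/√n
= 2.576 · 21.5/√231
= 2.576 · 21.5/15.1987
= 3.64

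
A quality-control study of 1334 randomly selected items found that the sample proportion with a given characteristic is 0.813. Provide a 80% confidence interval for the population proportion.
(0.799, 0.827)

Proportion CI:
SE = √(p̂(1-p̂)/n) = √(0.813 · 0.187 / 1334) = 0.01068

z* = 1.282
Margin = z* · SE = 1.282 · 0.01068 = 0.0137

CI: 0.813 ± 0.0137 = (0.799, 0.827)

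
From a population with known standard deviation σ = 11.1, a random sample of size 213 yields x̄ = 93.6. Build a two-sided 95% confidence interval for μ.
(92.11, 95.09)

z-interval (σ known):
z* = 1.960 for 95% confidence

Margin of error = z* · σ/√n = 1.960 · 11.1/√213 = 1.49

CI: (93.6 - 1.49, 93.6 + 1.49) = (92.11, 95.09)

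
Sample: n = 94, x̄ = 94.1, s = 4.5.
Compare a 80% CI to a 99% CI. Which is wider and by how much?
99% CI is wider by 1.24

df = 93
80% CI: t* = 1.291, (93.50, 94.70), width = 2 · t* · s/√n = 1.20
99% CI: t* = 2.630, (92.88, 95.32), width = 2 · t* · s/√n = 2.44

The 99% CI is wider by 2.44 - 1.20 = 1.24.
Higher confidence requires a wider interval.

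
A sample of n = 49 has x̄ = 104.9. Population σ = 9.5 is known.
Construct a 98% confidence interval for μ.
(101.74, 108.06)

z-interval (σ known):
z* = 2.326 for 98% confidence

Margin of error = z* · σ/√n = 2.326 · 9.5/√49 = 3.16

CI: (104.9 - 3.16, 104.9 + 3.16) = (101.74, 108.06)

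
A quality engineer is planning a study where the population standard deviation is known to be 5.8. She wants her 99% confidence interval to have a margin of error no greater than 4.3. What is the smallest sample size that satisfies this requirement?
n ≥ 13

For margin E ≤ 4.3:
n ≥ (z* · σ / E)²
n ≥ (2.576 · 5.8 / 4.3)²
n ≥ 12.07

Minimum n = 13 (rounding up)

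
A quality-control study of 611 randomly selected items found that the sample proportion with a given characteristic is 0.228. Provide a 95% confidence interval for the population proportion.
(0.195, 0.261)

Proportion CI:
SE = √(p̂(1-p̂)/n) = √(0.228 · 0.772 / 611) = 0.01697

z* = 1.960
Margin = z* · SE = 1.960 · 0.01697 = 0.0333

CI: 0.228 ± 0.0333 = (0.195, 0.261)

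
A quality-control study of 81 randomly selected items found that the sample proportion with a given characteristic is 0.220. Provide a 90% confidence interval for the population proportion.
(0.144, 0.296)

Proportion CI:
SE = √(p̂(1-p̂)/n) = √(0.220 · 0.780 / 81) = 0.04603

z* = 1.645
Margin = z* · SE = 1.645 · 0.04603 = 0.0757

CI: 0.220 ± 0.0757 = (0.144, 0.296)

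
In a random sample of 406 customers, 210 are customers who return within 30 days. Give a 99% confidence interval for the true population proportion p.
(0.453, 0.581)

Proportion CI:
p̂ = 210/406 = 0.51724
SE = √(p̂(1-p̂)/n) = √(0.51724 · 0.48276 / 406) = 0.02480

z* = 2.576
Margin = z* · SE = 2.576 · 0.02480 = 0.0639

CI: 0.51724 ± 0.0639 = (0.453, 0.581)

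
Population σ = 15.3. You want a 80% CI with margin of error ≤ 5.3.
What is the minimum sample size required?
n ≥ 14

For margin E ≤ 5.3:
n ≥ (z* · σ / E)²
n ≥ (1.282 · 15.3 / 5.3)²
n ≥ 13.70

Minimum n = 14 (rounding up)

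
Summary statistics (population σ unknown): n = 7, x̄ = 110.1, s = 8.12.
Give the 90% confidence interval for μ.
(104.14, 116.06)

t-interval (σ unknown):
df = n - 1 = 6
t* = 1.943 for 90% confidence

Margin of error = t* · s/√n = 1.943 · 8.12/√7 = 5.96

CI: (104.14, 116.06)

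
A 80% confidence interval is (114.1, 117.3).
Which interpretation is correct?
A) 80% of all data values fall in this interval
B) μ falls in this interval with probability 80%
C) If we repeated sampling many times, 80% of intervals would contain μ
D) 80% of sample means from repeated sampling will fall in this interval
C

A) Wrong — a CI is about the parameter μ, not individual data values.
B) Wrong — μ is fixed; the randomness lives in the interval, not in μ.
C) Correct — this is the frequentist long-run coverage interpretation.
D) Wrong — coverage applies to intervals containing μ, not to future x̄ values.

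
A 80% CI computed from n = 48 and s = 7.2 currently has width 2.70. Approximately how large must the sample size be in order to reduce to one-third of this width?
n ≈ 432

CI width ∝ 1/√n
To reduce width by factor 3, need √n to grow by 3 → need 3² = 9 times as many samples.

Current: n = 48, width = 2.70
New: n = 432, width ≈ 0.89

Width reduced by factor of 2.70/0.89 = 3.03.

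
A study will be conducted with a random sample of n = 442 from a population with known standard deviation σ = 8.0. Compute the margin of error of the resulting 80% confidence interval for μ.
Margin of error = 0.49

Margin of error = z* · σ/√n
= 1.282 · 8.0/√442
= 1.282 · 8.0/21.0238
= 0.49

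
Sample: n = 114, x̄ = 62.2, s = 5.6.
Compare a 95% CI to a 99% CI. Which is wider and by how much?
99% CI is wider by 0.67

df = 113
95% CI: t* = 1.981, (61.16, 63.24), width = 2 · t* · s/√n = 2.08
99% CI: t* = 2.620, (60.83, 63.57), width = 2 · t* · s/√n = 2.75

The 99% CI is wider by 2.75 - 2.08 = 0.67.
Higher confidence requires a wider interval.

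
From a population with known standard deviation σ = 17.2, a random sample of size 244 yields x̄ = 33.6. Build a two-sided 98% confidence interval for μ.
(31.04, 36.16)

z-interval (σ known):
z* = 2.326 for 98% confidence

Margin of error = z* · σ/√n = 2.326 · 17.2/√244 = 2.56

CI: (33.6 - 2.56, 33.6 + 2.56) = (31.04, 36.16)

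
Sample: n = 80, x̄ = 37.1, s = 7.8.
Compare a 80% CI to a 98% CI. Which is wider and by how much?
98% CI is wider by 1.89

df = 79
80% CI: t* = 1.292, (35.97, 38.23), width = 2 · t* · s/√n = 2.25
98% CI: t* = 2.374, (35.03, 39.17), width = 2 · t* · s/√n = 4.14

The 98% CI is wider by 4.14 - 2.25 = 1.89.
Higher confidence requires a wider interval.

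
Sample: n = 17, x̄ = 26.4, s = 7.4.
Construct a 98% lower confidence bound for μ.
μ ≥ 22.39

Lower bound (one-sided):
t* = 2.235 (one-sided for 98%)
Lower bound = x̄ - t* · s/√n = 26.4 - 2.235 · 7.4/√17 = 22.39

We are 98% confident that μ ≥ 22.39.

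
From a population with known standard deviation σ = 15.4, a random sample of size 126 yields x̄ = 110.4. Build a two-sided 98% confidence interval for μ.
(107.21, 113.59)

z-interval (σ known):
z* = 2.326 for 98% confidence

Margin of error = z* · σ/√n = 2.326 · 15.4/√126 = 3.19

CI: (110.4 - 3.19, 110.4 + 3.19) = (107.21, 113.59)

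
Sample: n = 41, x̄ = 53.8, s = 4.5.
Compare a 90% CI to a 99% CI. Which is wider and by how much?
99% CI is wider by 1.43

df = 40
90% CI: t* = 1.684, (52.62, 54.98), width = 2 · t* · s/√n = 2.37
99% CI: t* = 2.704, (51.90, 55.70), width = 2 · t* · s/√n = 3.80

The 99% CI is wider by 3.80 - 2.37 = 1.43.
Higher confidence requires a wider interval.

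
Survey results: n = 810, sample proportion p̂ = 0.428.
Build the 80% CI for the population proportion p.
(0.406, 0.450)

Proportion CI:
SE = √(p̂(1-p̂)/n) = √(0.428 · 0.572 / 810) = 0.01739

z* = 1.282
Margin = z* · SE = 1.282 · 0.01739 = 0.0223

CI: 0.428 ± 0.0223 = (0.406, 0.450)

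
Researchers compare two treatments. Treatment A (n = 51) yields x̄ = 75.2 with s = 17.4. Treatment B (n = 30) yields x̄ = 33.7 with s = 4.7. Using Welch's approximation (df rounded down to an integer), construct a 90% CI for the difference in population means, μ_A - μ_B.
(37.19, 45.81)

Difference: x̄₁ - x̄₂ = 41.50
SE = √(s₁²/n₁ + s₂²/n₂) = √(17.4²/51 + 4.7²/30) = 2.5832
df = 61.54 → 61 (Welch–Satterthwaite, rounded down)
t* = 1.670

CI: 41.50 ± 1.670 · 2.5832 = 41.50 ± 4.31 = (37.19, 45.81)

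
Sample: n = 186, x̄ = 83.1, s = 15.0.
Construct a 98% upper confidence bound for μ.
μ ≤ 85.37

Upper bound (one-sided):
t* = 2.068 (one-sided for 98%)
Upper bound = x̄ + t* · s/√n = 83.1 + 2.068 · 15.0/√186 = 85.37

We are 98% confident that μ ≤ 85.37.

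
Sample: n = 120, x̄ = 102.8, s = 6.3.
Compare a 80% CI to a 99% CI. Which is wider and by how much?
99% CI is wider by 1.53

df = 119
80% CI: t* = 1.289, (102.06, 103.54), width = 2 · t* · s/√n = 1.48
99% CI: t* = 2.618, (101.29, 104.31), width = 2 · t* · s/√n = 3.01

The 99% CI is wider by 3.01 - 1.48 = 1.53.
Higher confidence requires a wider interval.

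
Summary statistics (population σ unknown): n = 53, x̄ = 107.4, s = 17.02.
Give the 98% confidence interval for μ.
(101.79, 113.01)

t-interval (σ unknown):
df = n - 1 = 52
t* = 2.400 for 98% confidence

Margin of error = t* · s/√n = 2.400 · 17.02/√53 = 5.61

CI: (101.79, 113.01)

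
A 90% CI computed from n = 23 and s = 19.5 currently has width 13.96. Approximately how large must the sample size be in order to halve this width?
n ≈ 92

CI width ∝ 1/√n
To reduce width by factor 2, need √n to grow by 2 → need 2² = 4 times as many samples.

Current: n = 23, width = 13.96
New: n = 92, width ≈ 6.76

Width reduced by factor of 13.96/6.76 = 2.07.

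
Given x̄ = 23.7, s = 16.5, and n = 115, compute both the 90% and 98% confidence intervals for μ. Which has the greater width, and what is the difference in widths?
98% CI is wider by 2.16

df = 114
90% CI: t* = 1.658, (21.15, 26.25), width = 2 · t* · s/√n = 5.10
98% CI: t* = 2.360, (20.07, 27.33), width = 2 · t* · s/√n = 7.26

The 98% CI is wider by 7.26 - 5.10 = 2.16.
Higher confidence requires a wider interval.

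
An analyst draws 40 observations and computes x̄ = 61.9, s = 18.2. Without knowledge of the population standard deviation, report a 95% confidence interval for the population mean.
(56.08, 67.72)

t-interval (σ unknown):
df = n - 1 = 39
t* = 2.023 for 95% confidence

Margin of error = t* · s/√n = 2.023 · 18.2/√40 = 5.82

CI: (56.08, 67.72)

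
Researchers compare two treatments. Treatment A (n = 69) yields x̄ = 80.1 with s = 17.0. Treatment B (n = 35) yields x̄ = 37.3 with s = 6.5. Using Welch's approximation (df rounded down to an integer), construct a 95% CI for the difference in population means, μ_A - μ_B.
(38.19, 47.41)

Difference: x̄₁ - x̄₂ = 42.80
SE = √(s₁²/n₁ + s₂²/n₂) = √(17.0²/69 + 6.5²/35) = 2.3228
df = 96.77 → 96 (Welch–Satterthwaite, rounded down)
t* = 1.985

CI: 42.80 ± 1.985 · 2.3228 = 42.80 ± 4.61 = (38.19, 47.41)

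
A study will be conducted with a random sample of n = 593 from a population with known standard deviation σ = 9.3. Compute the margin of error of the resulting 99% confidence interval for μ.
Margin of error = 0.98

Margin of error = z* · σ/√n
= 2.576 · 9.3/√593
= 2.576 · 9.3/24.3516
= 0.98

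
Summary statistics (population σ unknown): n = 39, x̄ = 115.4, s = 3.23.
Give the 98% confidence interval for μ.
(114.14, 116.66)

t-interval (σ unknown):
df = n - 1 = 38
t* = 2.429 for 98% confidence

Margin of error = t* · s/√n = 2.429 · 3.23/√39 = 1.26

CI: (114.14, 116.66)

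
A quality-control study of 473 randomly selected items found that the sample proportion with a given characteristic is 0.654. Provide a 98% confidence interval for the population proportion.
(0.603, 0.705)

Proportion CI:
SE = √(p̂(1-p̂)/n) = √(0.654 · 0.346 / 473) = 0.02187

z* = 2.326
Margin = z* · SE = 2.326 · 0.02187 = 0.0509

CI: 0.654 ± 0.0509 = (0.603, 0.705)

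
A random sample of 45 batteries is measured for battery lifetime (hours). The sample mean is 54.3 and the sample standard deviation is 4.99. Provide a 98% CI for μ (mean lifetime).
(52.50, 56.10)

t-interval (σ unknown):
df = n - 1 = 44
t* = 2.414 for 98% confidence

Margin of error = t* · s/√n = 2.414 · 4.99/√45 = 1.80

CI: (52.50, 56.10)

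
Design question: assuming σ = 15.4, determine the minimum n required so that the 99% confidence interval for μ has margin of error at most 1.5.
n ≥ 700

For margin E ≤ 1.5:
n ≥ (z* · σ / E)²
n ≥ (2.576 · 15.4 / 1.5)²
n ≥ 699.44

Minimum n = 700 (rounding up)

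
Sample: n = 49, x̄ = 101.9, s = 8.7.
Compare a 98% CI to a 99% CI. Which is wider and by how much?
99% CI is wider by 0.69

df = 48
98% CI: t* = 2.407, (98.91, 104.89), width = 2 · t* · s/√n = 5.98
99% CI: t* = 2.682, (98.57, 105.23), width = 2 · t* · s/√n = 6.67

The 99% CI is wider by 6.67 - 5.98 = 0.69.
Higher confidence requires a wider interval.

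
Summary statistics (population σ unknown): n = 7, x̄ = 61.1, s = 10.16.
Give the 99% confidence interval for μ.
(46.86, 75.34)

t-interval (σ unknown):
df = n - 1 = 6
t* = 3.707 for 99% confidence

Margin of error = t* · s/√n = 3.707 · 10.16/√7 = 14.24

CI: (46.86, 75.34)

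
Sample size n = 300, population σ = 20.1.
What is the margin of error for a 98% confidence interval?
Margin of error = 2.70

Margin of error = z* · σ/√n
= 2.326 · 20.1/√300
= 2.326 · 20.1/17.3205
= 2.70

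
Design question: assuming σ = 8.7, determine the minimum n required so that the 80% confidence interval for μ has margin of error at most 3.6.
n ≥ 10

For margin E ≤ 3.6:
n ≥ (z* · σ / E)²
n ≥ (1.282 · 8.7 / 3.6)²
n ≥ 9.60

Minimum n = 10 (rounding up)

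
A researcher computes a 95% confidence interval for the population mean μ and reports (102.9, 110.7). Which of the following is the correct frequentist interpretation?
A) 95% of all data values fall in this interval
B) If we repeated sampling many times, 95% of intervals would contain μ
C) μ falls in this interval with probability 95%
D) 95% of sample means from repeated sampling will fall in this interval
B

A) Wrong — a CI is about the parameter μ, not individual data values.
B) Correct — this is the frequentist long-run coverage interpretation.
C) Wrong — μ is fixed; the randomness lives in the interval, not in μ.
D) Wrong — coverage applies to intervals containing μ, not to future x̄ values.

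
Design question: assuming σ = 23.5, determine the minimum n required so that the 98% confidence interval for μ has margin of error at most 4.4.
n ≥ 155

For margin E ≤ 4.4:
n ≥ (z* · σ / E)²
n ≥ (2.326 · 23.5 / 4.4)²
n ≥ 154.33

Minimum n = 155 (rounding up)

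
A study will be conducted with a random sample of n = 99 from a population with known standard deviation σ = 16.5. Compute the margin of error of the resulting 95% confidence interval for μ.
Margin of error = 3.25

Margin of error = z* · σ/√n
= 1.960 · 16.5/√99
= 1.960 · 16.5/9.9499
= 3.25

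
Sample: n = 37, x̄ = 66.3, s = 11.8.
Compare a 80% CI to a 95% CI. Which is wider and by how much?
95% CI is wider by 2.80

df = 36
80% CI: t* = 1.306, (63.77, 68.83), width = 2 · t* · s/√n = 5.07
95% CI: t* = 2.028, (62.37, 70.23), width = 2 · t* · s/√n = 7.87

The 95% CI is wider by 7.87 - 5.07 = 2.80.
Higher confidence requires a wider interval.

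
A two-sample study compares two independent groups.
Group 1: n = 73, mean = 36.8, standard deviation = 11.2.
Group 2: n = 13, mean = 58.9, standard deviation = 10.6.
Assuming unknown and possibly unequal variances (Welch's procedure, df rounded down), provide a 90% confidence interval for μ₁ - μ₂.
(-27.70, -16.50)

Difference: x̄₁ - x̄₂ = -22.10
SE = √(s₁²/n₁ + s₂²/n₂) = √(11.2²/73 + 10.6²/13) = 3.2189
df = 17.13 → 17 (Welch–Satterthwaite, rounded down)
t* = 1.740

CI: -22.10 ± 1.740 · 3.2189 = -22.10 ± 5.60 = (-27.70, -16.50)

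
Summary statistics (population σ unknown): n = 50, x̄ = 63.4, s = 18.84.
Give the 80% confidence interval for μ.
(59.94, 66.86)

t-interval (σ unknown):
df = n - 1 = 49
t* = 1.299 for 80% confidence

Margin of error = t* · s/√n = 1.299 · 18.84/√50 = 3.46

CI: (59.94, 66.86)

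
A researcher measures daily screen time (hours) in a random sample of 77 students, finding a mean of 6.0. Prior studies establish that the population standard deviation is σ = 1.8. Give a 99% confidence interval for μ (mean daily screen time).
(5.47, 6.53)

z-interval (σ known):
z* = 2.576 for 99% confidence

Margin of error = z* · σ/√n = 2.576 · 1.8/√77 = 0.53

CI: (6.0 - 0.53, 6.0 + 0.53) = (5.47, 6.53)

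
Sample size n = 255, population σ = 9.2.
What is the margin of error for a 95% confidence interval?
Margin of error = 1.13

Margin of error = z* · σ/√n
= 1.960 · 9.2/√255
= 1.960 · 9.2/15.9687
= 1.13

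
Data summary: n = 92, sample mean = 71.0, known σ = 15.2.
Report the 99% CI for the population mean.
(66.92, 75.08)

z-interval (σ known):
z* = 2.576 for 99% confidence

Margin of error = z* · σ/√n = 2.576 · 15.2/√92 = 4.08

CI: (71.0 - 4.08, 71.0 + 4.08) = (66.92, 75.08)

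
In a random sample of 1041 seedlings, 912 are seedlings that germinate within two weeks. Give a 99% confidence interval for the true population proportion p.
(0.850, 0.902)

Proportion CI:
p̂ = 912/1041 = 0.87608
SE = √(p̂(1-p̂)/n) = √(0.87608 · 0.12392 / 1041) = 0.01021

z* = 2.576
Margin = z* · SE = 2.576 · 0.01021 = 0.0263

CI: 0.87608 ± 0.0263 = (0.850, 0.902)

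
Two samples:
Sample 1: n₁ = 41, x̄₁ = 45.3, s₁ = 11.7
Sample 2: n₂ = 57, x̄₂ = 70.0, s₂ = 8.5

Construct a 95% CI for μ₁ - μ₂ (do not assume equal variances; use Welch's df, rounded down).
(-28.98, -20.42)

Difference: x̄₁ - x̄₂ = -24.70
SE = √(s₁²/n₁ + s₂²/n₂) = √(11.7²/41 + 8.5²/57) = 2.1462
df = 69.03 → 69 (Welch–Satterthwaite, rounded down)
t* = 1.995

CI: -24.70 ± 1.995 · 2.1462 = -24.70 ± 4.28 = (-28.98, -20.42)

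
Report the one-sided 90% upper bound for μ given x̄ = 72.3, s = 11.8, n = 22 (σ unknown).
μ ≤ 75.63

Upper bound (one-sided):
t* = 1.323 (one-sided for 90%)
Upper bound = x̄ + t* · s/√n = 72.3 + 1.323 · 11.8/√22 = 75.63

We are 90% confident that μ ≤ 75.63.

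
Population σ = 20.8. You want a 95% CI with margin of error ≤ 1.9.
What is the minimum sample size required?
n ≥ 461

For margin E ≤ 1.9:
n ≥ (z* · σ / E)²
n ≥ (1.960 · 20.8 / 1.9)²
n ≥ 460.40

Minimum n = 461 (rounding up)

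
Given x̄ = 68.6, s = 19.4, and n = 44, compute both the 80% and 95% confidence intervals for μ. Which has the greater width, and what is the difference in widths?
95% CI is wider by 4.18

df = 43
80% CI: t* = 1.302, (64.79, 72.41), width = 2 · t* · s/√n = 7.62
95% CI: t* = 2.017, (62.70, 74.50), width = 2 · t* · s/√n = 11.80

The 95% CI is wider by 11.80 - 7.62 = 4.18.
Higher confidence requires a wider interval.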